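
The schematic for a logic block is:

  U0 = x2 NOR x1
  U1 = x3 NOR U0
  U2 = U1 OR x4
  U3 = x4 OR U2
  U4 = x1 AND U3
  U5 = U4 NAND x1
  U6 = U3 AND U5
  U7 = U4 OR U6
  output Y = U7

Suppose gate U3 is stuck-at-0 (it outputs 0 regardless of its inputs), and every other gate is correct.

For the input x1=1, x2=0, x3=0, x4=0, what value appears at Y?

Propagate with U3 forced: U0=0, U1=1, U2=1, U3=0 [stuck-at-0], U4=0, U5=1, U6=0, U7=0.
So Y = 0. (Without the fault it would be 1.)

0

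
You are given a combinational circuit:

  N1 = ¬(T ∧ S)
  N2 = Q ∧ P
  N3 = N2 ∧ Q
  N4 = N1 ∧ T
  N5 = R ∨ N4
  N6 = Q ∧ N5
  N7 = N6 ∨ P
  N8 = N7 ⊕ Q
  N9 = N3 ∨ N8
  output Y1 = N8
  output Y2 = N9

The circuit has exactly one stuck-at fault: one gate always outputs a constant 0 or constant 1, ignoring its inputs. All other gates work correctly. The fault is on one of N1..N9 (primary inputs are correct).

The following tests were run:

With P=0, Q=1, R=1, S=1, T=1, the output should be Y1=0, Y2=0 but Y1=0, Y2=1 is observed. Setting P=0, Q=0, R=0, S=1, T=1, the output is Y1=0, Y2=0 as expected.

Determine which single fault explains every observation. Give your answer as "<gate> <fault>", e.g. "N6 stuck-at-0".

Fault-free values for test 1 (P=0, Q=1, R=1, S=1, T=1): N1=0, N2=0, N3=0, N4=0, N5=1, N6=1, N7=1, N8=0, N9=0, giving Y1=0, Y2=0. Observed Y1=0, Y2=1.
Test 1: faults giving observed Y1=0, Y2=1 are {N2 stuck-at-1, N3 stuck-at-1, N9 stuck-at-1}.
Test 2 (P=0, Q=0, R=0, S=1, T=1): fault-free N1=0, N2=0, N3=0, N4=0, N5=0, N6=0, N7=0, N8=0, N9=0 → Y1=0, Y2=0; observed Y1=0, Y2=0. Eliminates N3 stuck-at-1, N9 stuck-at-1.
Only N2 stuck-at-1 is consistent with every test.

N2 stuck-at-1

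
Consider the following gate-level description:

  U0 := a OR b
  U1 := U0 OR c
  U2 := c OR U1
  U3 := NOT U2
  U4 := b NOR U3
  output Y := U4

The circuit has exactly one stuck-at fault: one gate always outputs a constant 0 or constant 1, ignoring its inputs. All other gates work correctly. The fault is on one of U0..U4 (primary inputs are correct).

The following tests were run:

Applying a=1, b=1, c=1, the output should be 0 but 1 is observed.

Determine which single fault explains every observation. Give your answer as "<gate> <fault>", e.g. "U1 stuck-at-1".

Fault-free values for test 1 (a=1, b=1, c=1): U0=1, U1=1, U2=1, U3=0, U4=0, giving Y=0. Observed 1.
Test 1: faults giving observed 1 are {U4 stuck-at-1}.
Only U4 stuck-at-1 is consistent with every test.

U4 stuck-at-1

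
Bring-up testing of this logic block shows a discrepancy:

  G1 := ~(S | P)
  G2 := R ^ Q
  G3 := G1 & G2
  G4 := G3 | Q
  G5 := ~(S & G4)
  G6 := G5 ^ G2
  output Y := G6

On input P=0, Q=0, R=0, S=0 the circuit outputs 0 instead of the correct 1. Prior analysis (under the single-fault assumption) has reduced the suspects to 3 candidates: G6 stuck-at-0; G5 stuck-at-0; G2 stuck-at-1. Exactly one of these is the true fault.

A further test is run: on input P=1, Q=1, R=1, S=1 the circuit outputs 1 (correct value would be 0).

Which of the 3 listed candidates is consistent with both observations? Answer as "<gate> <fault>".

Evaluate each candidate on input P=1, Q=1, R=1, S=1:
  G6 stuck-at-0: G1=0, G2=0, G3=0, G4=1, G5=0, G6=0 [stuck-at-0] → 0 — eliminated
  G5 stuck-at-0: G1=0, G2=0, G3=0, G4=1, G5=0 [stuck-at-0], G6=0 → 0 — eliminated
  G2 stuck-at-1: G1=0, G2=1 [stuck-at-1], G3=0, G4=1, G5=0, G6=1 → 1 — matches
Only G2 stuck-at-1 reproduces the observed 1.

G2 stuck-at-1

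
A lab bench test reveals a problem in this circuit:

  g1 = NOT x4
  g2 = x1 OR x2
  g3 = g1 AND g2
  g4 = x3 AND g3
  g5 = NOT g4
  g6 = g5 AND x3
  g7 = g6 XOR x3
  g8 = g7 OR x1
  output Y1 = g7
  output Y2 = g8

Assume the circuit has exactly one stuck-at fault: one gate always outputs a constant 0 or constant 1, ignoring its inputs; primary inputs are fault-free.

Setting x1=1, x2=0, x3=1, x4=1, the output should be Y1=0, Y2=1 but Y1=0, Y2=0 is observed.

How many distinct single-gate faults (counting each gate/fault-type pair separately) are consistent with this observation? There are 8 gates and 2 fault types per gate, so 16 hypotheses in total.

1

Fault-free: g1=0, g2=1, g3=0, g4=0, g5=1, g6=1, g7=0, g8=1 → Y1=0, Y2=1. Observed Y1=0, Y2=0.
  g1: none of the 2 fault types match ✗
  g2: none of the 2 fault types match ✗
  g3: none of the 2 fault types match ✗
  g4: none of the 2 fault types match ✗
  g5: none of the 2 fault types match ✗
  g6: none of the 2 fault types match ✗
  g7: none of the 2 fault types match ✗
  g8: stuck-at-0 ✓; others ✗
Consistent faults: {g8 stuck-at-0} — 1 in all.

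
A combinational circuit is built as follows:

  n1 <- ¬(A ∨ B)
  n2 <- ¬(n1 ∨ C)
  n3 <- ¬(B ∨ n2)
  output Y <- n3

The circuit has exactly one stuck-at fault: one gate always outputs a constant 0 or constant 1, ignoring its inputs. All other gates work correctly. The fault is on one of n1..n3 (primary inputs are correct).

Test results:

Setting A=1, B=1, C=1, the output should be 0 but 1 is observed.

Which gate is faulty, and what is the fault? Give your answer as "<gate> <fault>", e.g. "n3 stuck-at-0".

Fault-free values for test 1 (A=1, B=1, C=1): n1=0, n2=0, n3=0, giving Y=0. Observed 1.
Test 1: faults giving observed 1 are {n3 stuck-at-1}.
Only n3 stuck-at-1 is consistent with every test.

n3 stuck-at-1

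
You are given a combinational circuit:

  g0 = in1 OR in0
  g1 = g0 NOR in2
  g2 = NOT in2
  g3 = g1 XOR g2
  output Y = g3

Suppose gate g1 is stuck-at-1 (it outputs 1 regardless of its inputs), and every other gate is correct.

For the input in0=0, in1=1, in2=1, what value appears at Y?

1

Propagate with g1 forced: g0=1, g1=1 [stuck-at-1], g2=0, g3=1.
So Y = 1. (Without the fault it would be 0.)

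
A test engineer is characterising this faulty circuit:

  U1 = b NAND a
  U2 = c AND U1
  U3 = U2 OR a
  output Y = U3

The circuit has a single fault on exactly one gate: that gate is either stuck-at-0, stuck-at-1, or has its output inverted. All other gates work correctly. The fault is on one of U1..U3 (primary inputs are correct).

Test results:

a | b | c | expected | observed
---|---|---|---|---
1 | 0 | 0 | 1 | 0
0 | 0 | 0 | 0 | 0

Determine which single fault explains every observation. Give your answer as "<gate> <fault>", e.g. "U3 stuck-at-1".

U3 stuck-at-0

Fault-free values for test 1 (a=1, b=0, c=0): U1=1, U2=0, U3=1, giving Y=1. Observed 0.
Test 1: faults giving observed 0 are {U3 stuck-at-0, U3 inverted output}.
Test 2 (a=0, b=0, c=0): fault-free U1=1, U2=0, U3=0 → 0; observed 0. Eliminates U3 inverted output.
Only U3 stuck-at-0 is consistent with every test.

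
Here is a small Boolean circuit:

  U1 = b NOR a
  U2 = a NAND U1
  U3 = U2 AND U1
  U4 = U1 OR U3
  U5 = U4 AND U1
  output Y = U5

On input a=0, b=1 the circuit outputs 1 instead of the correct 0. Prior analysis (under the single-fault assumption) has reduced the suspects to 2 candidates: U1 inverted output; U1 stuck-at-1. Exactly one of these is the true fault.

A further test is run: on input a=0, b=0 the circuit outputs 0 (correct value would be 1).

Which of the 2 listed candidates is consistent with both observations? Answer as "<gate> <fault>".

U1 inverted output

Evaluate each candidate on input a=0, b=0:
  U1 inverted output: U1=0 [inverted output], U2=1, U3=0, U4=0, U5=0 → 0 — matches
  U1 stuck-at-1: U1=1 [stuck-at-1], U2=1, U3=1, U4=1, U5=1 → 1 — eliminated
Only U1 inverted output reproduces the observed 0.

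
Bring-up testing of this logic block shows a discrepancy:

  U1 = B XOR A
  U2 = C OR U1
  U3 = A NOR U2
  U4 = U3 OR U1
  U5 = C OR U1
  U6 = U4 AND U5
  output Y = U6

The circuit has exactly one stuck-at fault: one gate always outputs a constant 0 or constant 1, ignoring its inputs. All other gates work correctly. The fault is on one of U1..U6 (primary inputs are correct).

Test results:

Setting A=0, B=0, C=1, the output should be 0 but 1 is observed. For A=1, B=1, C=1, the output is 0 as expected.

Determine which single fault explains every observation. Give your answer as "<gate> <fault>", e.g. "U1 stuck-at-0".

Fault-free values for test 1 (A=0, B=0, C=1): U1=0, U2=1, U3=0, U4=0, U5=1, U6=0, giving Y=0. Observed 1.
Test 1: faults giving observed 1 are {U1 stuck-at-1, U2 stuck-at-0, U3 stuck-at-1, U4 stuck-at-1, U6 stuck-at-1}.
Test 2 (A=1, B=1, C=1): fault-free U1=0, U2=1, U3=0, U4=0, U5=1, U6=0 → 0; observed 0. Eliminates U1 stuck-at-1, U3 stuck-at-1, U4 stuck-at-1, U6 stuck-at-1.
Only U2 stuck-at-0 is consistent with every test.

U2 stuck-at-0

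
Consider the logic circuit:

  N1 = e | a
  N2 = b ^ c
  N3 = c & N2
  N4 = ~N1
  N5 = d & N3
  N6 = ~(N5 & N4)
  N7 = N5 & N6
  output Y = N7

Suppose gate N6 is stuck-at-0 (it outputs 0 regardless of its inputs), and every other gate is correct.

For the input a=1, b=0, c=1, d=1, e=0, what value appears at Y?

Propagate with N6 forced: N1=1, N2=1, N3=1, N4=0, N5=1, N6=0 [stuck-at-0], N7=0.
So Y = 0. (Without the fault it would be 1.)

0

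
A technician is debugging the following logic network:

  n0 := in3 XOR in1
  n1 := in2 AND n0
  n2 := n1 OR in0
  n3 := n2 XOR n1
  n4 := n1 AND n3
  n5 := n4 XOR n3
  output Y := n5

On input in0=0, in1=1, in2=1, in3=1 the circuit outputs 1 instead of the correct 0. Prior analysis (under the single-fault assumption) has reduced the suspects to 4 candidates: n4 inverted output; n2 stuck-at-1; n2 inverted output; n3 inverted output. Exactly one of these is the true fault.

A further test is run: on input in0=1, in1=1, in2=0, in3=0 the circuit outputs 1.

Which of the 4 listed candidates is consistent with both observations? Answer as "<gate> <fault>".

Evaluate each candidate on input in0=1, in1=1, in2=0, in3=0:
  n4 inverted output: n0=1, n1=0, n2=1, n3=1, n4=1 [inverted output], n5=0 → 0 — eliminated
  n2 stuck-at-1: n0=1, n1=0, n2=1 [stuck-at-1], n3=1, n4=0, n5=1 → 1 — matches
  n2 inverted output: n0=1, n1=0, n2=0 [inverted output], n3=0, n4=0, n5=0 → 0 — eliminated
  n3 inverted output: n0=1, n1=0, n2=1, n3=0 [inverted output], n4=0, n5=0 → 0 — eliminated
Only n2 stuck-at-1 reproduces the observed 1.

n2 stuck-at-1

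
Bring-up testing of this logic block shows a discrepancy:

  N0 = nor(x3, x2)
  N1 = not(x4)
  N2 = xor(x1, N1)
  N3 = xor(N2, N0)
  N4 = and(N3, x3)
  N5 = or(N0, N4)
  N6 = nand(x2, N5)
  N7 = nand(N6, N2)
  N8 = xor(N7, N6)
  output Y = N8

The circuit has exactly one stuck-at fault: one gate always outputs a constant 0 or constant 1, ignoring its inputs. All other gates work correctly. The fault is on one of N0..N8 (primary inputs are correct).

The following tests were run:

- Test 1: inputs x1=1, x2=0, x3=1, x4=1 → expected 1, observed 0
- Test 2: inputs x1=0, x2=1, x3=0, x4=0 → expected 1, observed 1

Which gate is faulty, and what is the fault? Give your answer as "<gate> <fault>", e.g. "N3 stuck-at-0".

Fault-free values for test 1 (x1=1, x2=0, x3=1, x4=1): N0=0, N1=0, N2=1, N3=1, N4=1, N5=1, N6=1, N7=0, N8=1, giving Y=1. Observed 0.
Test 1: faults giving observed 0 are {N1 stuck-at-1, N2 stuck-at-0, N7 stuck-at-1, N8 stuck-at-0}.
Test 2 (x1=0, x2=1, x3=0, x4=0): fault-free N0=0, N1=1, N2=1, N3=1, N4=0, N5=0, N6=1, N7=0, N8=1 → 1; observed 1. Eliminates N2 stuck-at-0, N7 stuck-at-1, N8 stuck-at-0.
Only N1 stuck-at-1 is consistent with every test.

N1 stuck-at-1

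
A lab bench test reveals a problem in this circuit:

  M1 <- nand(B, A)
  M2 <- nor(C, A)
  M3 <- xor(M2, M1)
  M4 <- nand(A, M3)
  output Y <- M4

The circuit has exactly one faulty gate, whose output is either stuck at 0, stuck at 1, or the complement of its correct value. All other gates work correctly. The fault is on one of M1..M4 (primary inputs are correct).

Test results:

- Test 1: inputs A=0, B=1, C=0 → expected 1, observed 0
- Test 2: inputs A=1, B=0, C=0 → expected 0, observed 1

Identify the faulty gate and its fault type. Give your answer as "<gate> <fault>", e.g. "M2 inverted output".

Fault-free values for test 1 (A=0, B=1, C=0): M1=1, M2=1, M3=0, M4=1, giving Y=1. Observed 0.
Test 1: faults giving observed 0 are {M4 stuck-at-0, M4 inverted output}.
Test 2 (A=1, B=0, C=0): fault-free M1=1, M2=0, M3=1, M4=0 → 0; observed 1. Eliminates M4 stuck-at-0.
Only M4 inverted output is consistent with every test.

M4 inverted output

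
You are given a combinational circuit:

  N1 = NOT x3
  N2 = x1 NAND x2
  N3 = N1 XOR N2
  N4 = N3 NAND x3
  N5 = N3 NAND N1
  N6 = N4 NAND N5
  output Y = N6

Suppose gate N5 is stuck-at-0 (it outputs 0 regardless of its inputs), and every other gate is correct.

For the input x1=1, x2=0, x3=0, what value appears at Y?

1

Propagate with N5 forced: N1=1, N2=1, N3=0, N4=1, N5=0 [stuck-at-0], N6=1.
So Y = 1. (Without the fault it would be 0.)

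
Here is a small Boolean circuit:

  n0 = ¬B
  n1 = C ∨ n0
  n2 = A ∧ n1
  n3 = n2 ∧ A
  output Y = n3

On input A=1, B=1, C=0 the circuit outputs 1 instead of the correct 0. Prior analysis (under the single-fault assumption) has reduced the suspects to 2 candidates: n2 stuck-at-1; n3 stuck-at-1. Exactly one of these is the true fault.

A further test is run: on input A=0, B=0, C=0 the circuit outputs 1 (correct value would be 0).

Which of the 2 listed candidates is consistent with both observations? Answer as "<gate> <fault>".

Evaluate each candidate on input A=0, B=0, C=0:
  n2 stuck-at-1: n0=1, n1=1, n2=1 [stuck-at-1], n3=0 → 0 — eliminated
  n3 stuck-at-1: n0=1, n1=1, n2=0, n3=1 [stuck-at-1] → 1 — matches
Only n3 stuck-at-1 reproduces the observed 1.

n3 stuck-at-1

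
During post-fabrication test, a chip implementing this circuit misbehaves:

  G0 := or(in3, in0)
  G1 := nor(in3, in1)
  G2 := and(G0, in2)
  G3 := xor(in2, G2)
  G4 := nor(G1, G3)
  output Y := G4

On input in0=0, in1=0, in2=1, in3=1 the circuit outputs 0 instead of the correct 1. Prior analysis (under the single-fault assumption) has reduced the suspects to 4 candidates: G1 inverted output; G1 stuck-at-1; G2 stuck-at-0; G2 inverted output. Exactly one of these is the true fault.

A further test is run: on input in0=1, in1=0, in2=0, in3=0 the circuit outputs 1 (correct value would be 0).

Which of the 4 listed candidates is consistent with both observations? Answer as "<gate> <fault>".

G1 inverted output

Evaluate each candidate on input in0=1, in1=0, in2=0, in3=0:
  G1 inverted output: G0=1, G1=0 [inverted output], G2=0, G3=0, G4=1 → 1 — matches
  G1 stuck-at-1: G0=1, G1=1 [stuck-at-1], G2=0, G3=0, G4=0 → 0 — eliminated
  G2 stuck-at-0: G0=1, G1=1, G2=0 [stuck-at-0], G3=0, G4=0 → 0 — eliminated
  G2 inverted output: G0=1, G1=1, G2=1 [inverted output], G3=1, G4=0 → 0 — eliminated
Only G1 inverted output reproduces the observed 1.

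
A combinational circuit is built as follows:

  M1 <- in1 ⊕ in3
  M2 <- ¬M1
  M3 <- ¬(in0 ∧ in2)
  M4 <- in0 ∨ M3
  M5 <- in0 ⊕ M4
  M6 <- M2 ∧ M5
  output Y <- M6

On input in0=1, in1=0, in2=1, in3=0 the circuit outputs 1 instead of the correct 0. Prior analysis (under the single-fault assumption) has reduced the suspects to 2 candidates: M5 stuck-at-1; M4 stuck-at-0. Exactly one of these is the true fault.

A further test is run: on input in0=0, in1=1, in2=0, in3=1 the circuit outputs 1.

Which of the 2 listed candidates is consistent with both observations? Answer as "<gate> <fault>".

Evaluate each candidate on input in0=0, in1=1, in2=0, in3=1:
  M5 stuck-at-1: M1=0, M2=1, M3=1, M4=1, M5=1 [stuck-at-1], M6=1 → 1 — matches
  M4 stuck-at-0: M1=0, M2=1, M3=1, M4=0 [stuck-at-0], M5=0, M6=0 → 0 — eliminated
Only M5 stuck-at-1 reproduces the observed 1.

M5 stuck-at-1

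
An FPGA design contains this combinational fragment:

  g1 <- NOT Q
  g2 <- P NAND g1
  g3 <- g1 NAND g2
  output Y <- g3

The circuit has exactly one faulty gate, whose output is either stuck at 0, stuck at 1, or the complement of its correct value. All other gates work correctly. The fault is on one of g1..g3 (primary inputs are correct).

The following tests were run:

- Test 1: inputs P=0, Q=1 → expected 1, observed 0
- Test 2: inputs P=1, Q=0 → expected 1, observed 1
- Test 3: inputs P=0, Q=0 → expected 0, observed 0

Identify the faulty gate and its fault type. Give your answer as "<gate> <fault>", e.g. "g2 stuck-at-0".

g1 stuck-at-1

Fault-free values for test 1 (P=0, Q=1): g1=0, g2=1, g3=1, giving Y=1. Observed 0.
Test 1: faults giving observed 0 are {g1 stuck-at-1, g1 inverted output, g3 stuck-at-0, g3 inverted output}.
Test 2 (P=1, Q=0): fault-free g1=1, g2=0, g3=1 → 1; observed 1. Eliminates g3 stuck-at-0, g3 inverted output.
Test 3 (P=0, Q=0): fault-free g1=1, g2=1, g3=0 → 0; observed 0. Eliminates g1 inverted output.
Only g1 stuck-at-1 is consistent with every test.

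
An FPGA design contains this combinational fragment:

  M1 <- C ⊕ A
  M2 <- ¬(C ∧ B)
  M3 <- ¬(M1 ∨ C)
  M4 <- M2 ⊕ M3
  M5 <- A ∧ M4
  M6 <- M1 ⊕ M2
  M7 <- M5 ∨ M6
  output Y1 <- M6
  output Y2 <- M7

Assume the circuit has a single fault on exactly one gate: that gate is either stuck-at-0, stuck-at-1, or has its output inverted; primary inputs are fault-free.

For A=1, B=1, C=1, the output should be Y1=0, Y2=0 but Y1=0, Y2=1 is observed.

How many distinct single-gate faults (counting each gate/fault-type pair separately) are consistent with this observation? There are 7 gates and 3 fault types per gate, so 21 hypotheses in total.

Fault-free: M1=0, M2=0, M3=0, M4=0, M5=0, M6=0, M7=0 → Y1=0, Y2=0. Observed Y1=0, Y2=1.
  M1: none of the 3 fault types match ✗
  M2: none of the 3 fault types match ✗
  M3: stuck-at-1, inverted output ✓; others ✗
  M4: stuck-at-1, inverted output ✓; others ✗
  M5: stuck-at-1, inverted output ✓; others ✗
  M6: none of the 3 fault types match ✗
  M7: stuck-at-1, inverted output ✓; others ✗
Consistent faults: {M3 stuck-at-1, M3 inverted output, M4 stuck-at-1, M4 inverted output, M5 stuck-at-1, M5 inverted output, M7 stuck-at-1, M7 inverted output} — 8 in all.

8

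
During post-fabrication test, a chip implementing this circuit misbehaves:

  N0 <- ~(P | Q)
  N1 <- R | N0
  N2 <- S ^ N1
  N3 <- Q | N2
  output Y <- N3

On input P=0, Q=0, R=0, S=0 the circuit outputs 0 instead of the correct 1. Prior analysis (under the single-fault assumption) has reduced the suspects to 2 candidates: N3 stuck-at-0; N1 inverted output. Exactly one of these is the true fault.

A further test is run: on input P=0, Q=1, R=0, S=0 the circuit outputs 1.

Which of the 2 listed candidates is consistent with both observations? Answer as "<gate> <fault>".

N1 inverted output

Evaluate each candidate on input P=0, Q=1, R=0, S=0:
  N3 stuck-at-0: N0=0, N1=0, N2=0, N3=0 [stuck-at-0] → 0 — eliminated
  N1 inverted output: N0=0, N1=1 [inverted output], N2=1, N3=1 → 1 — matches
Only N1 inverted output reproduces the observed 1.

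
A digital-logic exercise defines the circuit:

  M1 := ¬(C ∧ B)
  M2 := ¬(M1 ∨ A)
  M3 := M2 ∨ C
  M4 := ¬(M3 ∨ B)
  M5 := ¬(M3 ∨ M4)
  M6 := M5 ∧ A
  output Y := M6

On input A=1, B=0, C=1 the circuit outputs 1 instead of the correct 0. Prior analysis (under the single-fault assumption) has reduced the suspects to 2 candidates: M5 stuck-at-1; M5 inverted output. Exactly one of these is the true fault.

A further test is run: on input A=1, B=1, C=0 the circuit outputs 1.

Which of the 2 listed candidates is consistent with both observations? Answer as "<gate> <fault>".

M5 stuck-at-1

Evaluate each candidate on input A=1, B=1, C=0:
  M5 stuck-at-1: M1=1, M2=0, M3=0, M4=0, M5=1 [stuck-at-1], M6=1 → 1 — matches
  M5 inverted output: M1=1, M2=0, M3=0, M4=0, M5=0 [inverted output], M6=0 → 0 — eliminated
Only M5 stuck-at-1 reproduces the observed 1.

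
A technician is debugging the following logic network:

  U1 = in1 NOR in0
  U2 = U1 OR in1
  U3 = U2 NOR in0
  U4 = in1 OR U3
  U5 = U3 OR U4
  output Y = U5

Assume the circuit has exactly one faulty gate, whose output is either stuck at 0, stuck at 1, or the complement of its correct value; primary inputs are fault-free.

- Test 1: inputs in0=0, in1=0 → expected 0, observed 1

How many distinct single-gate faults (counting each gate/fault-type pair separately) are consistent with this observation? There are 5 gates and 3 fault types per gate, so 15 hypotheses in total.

10

Fault-free: U1=1, U2=1, U3=0, U4=0, U5=0 → 0. Observed 1.
  U1: stuck-at-0, inverted output ✓; others ✗
  U2: stuck-at-0, inverted output ✓; others ✗
  U3: stuck-at-1, inverted output ✓; others ✗
  U4: stuck-at-1, inverted output ✓; others ✗
  U5: stuck-at-1, inverted output ✓; others ✗
Consistent faults: {U1 stuck-at-0, U1 inverted output, U2 stuck-at-0, U2 inverted output, U3 stuck-at-1, U3 inverted output, U4 stuck-at-1, U4 inverted output, U5 stuck-at-1, U5 inverted output} — 10 in all.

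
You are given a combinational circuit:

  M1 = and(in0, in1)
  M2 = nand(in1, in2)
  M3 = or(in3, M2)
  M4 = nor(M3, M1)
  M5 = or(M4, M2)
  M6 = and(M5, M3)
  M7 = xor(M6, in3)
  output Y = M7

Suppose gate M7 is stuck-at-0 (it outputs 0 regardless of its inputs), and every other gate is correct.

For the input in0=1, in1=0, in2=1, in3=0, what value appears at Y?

Propagate with M7 forced: M1=0, M2=1, M3=1, M4=0, M5=1, M6=1, M7=0 [stuck-at-0].
So Y = 0. (Without the fault it would be 1.)

0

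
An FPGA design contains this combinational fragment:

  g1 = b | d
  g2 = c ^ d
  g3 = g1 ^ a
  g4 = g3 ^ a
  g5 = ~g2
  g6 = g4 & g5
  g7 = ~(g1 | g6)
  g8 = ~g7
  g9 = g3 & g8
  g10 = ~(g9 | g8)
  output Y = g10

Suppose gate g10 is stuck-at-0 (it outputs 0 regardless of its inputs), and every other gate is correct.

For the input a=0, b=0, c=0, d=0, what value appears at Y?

Propagate with g10 forced: g1=0, g2=0, g3=0, g4=0, g5=1, g6=0, g7=1, g8=0, g9=0, g10=0 [stuck-at-0].
So Y = 0. (Without the fault it would be 1.)

0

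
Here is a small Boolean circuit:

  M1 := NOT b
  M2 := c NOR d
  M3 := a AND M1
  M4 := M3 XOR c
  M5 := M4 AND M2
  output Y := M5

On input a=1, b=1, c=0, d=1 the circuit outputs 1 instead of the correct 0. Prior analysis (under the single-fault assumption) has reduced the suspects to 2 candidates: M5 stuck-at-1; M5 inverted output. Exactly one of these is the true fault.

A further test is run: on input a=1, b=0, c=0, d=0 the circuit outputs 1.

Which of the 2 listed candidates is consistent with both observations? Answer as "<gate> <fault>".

Evaluate each candidate on input a=1, b=0, c=0, d=0:
  M5 stuck-at-1: M1=1, M2=1, M3=1, M4=1, M5=1 [stuck-at-1] → 1 — matches
  M5 inverted output: M1=1, M2=1, M3=1, M4=1, M5=0 [inverted output] → 0 — eliminated
Only M5 stuck-at-1 reproduces the observed 1.

M5 stuck-at-1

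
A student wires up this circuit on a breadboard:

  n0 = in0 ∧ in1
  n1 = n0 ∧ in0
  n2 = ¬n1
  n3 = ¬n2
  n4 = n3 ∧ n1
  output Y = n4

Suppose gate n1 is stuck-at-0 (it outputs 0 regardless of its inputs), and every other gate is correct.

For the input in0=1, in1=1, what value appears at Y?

0

Propagate with n1 forced: n0=1, n1=0 [stuck-at-0], n2=1, n3=0, n4=0.
So Y = 0. (Without the fault it would be 1.)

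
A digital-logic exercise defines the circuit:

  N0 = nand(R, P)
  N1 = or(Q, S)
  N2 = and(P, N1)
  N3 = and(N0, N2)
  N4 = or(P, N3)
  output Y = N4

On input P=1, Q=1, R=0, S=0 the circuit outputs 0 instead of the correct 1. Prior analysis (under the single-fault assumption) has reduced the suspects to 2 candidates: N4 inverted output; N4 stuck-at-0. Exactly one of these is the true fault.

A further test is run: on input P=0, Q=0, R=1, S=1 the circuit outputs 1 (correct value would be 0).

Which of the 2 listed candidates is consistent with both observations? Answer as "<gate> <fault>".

N4 inverted output

Evaluate each candidate on input P=0, Q=0, R=1, S=1:
  N4 inverted output: N0=1, N1=1, N2=0, N3=0, N4=1 [inverted output] → 1 — matches
  N4 stuck-at-0: N0=1, N1=1, N2=0, N3=0, N4=0 [stuck-at-0] → 0 — eliminated
Only N4 inverted output reproduces the observed 1.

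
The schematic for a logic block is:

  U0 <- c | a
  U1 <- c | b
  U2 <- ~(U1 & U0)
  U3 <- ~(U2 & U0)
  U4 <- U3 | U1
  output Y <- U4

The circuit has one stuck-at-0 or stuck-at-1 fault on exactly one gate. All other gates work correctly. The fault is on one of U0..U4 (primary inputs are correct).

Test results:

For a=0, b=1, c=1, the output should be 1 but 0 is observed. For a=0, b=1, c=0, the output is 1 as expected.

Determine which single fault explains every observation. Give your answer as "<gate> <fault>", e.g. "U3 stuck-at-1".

Fault-free values for test 1 (a=0, b=1, c=1): U0=1, U1=1, U2=0, U3=1, U4=1, giving Y=1. Observed 0.
Test 1: faults giving observed 0 are {U1 stuck-at-0, U4 stuck-at-0}.
Test 2 (a=0, b=1, c=0): fault-free U0=0, U1=1, U2=1, U3=1, U4=1 → 1; observed 1. Eliminates U4 stuck-at-0.
Only U1 stuck-at-0 is consistent with every test.

U1 stuck-at-0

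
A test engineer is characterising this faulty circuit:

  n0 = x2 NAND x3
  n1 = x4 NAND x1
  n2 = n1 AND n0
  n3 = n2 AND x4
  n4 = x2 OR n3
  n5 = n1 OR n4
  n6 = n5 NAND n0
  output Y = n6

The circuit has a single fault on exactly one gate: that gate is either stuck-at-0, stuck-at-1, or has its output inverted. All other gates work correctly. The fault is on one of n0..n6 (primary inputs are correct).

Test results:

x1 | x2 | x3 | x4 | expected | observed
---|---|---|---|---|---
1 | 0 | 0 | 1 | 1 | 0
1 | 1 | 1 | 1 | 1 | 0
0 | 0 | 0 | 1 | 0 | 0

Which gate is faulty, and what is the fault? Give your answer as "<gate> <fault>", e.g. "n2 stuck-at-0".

n6 stuck-at-0

Fault-free values for test 1 (x1=1, x2=0, x3=0, x4=1): n0=1, n1=0, n2=0, n3=0, n4=0, n5=0, n6=1, giving Y=1. Observed 0.
Test 1: faults giving observed 0 are {n1 stuck-at-1, n1 inverted output, n2 stuck-at-1, n2 inverted output, n3 stuck-at-1, n3 inverted output, n4 stuck-at-1, n4 inverted output, n5 stuck-at-1, n5 inverted output, n6 stuck-at-0, n6 inverted output}.
Test 2 (x1=1, x2=1, x3=1, x4=1): fault-free n0=0, n1=0, n2=0, n3=0, n4=1, n5=1, n6=1 → 1; observed 0. Eliminates n1 stuck-at-1, n1 inverted output, n2 stuck-at-1, n2 inverted output, n3 stuck-at-1, n3 inverted output, n4 stuck-at-1, n4 inverted output, n5 stuck-at-1, n5 inverted output.
Test 3 (x1=0, x2=0, x3=0, x4=1): fault-free n0=1, n1=1, n2=1, n3=1, n4=1, n5=1, n6=0 → 0; observed 0. Eliminates n6 inverted output.
Only n6 stuck-at-0 is consistent with every test.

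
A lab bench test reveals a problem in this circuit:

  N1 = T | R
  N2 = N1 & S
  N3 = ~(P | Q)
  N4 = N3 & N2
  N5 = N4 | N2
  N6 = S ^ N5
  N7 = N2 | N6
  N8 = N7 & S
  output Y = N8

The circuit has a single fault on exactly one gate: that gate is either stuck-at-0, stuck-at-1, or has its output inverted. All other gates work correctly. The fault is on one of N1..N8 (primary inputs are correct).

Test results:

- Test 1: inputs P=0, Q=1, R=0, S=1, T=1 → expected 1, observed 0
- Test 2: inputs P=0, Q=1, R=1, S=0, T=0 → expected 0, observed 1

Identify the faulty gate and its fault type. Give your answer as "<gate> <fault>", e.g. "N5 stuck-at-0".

Fault-free values for test 1 (P=0, Q=1, R=0, S=1, T=1): N1=1, N2=1, N3=0, N4=0, N5=1, N6=0, N7=1, N8=1, giving Y=1. Observed 0.
Test 1: faults giving observed 0 are {N7 stuck-at-0, N7 inverted output, N8 stuck-at-0, N8 inverted output}.
Test 2 (P=0, Q=1, R=1, S=0, T=0): fault-free N1=1, N2=0, N3=0, N4=0, N5=0, N6=0, N7=0, N8=0 → 0; observed 1. Eliminates N7 stuck-at-0, N7 inverted output, N8 stuck-at-0.
Only N8 inverted output is consistent with every test.

N8 inverted output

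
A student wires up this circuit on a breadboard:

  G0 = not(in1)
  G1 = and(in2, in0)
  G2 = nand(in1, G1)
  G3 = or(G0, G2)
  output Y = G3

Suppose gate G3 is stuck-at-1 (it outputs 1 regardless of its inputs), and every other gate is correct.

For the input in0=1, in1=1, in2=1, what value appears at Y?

Propagate with G3 forced: G0=0, G1=1, G2=0, G3=1 [stuck-at-1].
So Y = 1. (Without the fault it would be 0.)

1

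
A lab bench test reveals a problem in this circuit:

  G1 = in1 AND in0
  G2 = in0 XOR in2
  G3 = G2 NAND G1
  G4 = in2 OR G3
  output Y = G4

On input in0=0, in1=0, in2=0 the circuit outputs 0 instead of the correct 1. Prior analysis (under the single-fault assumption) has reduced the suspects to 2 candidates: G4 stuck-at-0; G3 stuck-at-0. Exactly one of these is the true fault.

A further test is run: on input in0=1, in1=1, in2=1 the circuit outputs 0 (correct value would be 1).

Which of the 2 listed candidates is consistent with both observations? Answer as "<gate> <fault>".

Evaluate each candidate on input in0=1, in1=1, in2=1:
  G4 stuck-at-0: G1=1, G2=0, G3=1, G4=0 [stuck-at-0] → 0 — matches
  G3 stuck-at-0: G1=1, G2=0, G3=0 [stuck-at-0], G4=1 → 1 — eliminated
Only G4 stuck-at-0 reproduces the observed 0.

G4 stuck-at-0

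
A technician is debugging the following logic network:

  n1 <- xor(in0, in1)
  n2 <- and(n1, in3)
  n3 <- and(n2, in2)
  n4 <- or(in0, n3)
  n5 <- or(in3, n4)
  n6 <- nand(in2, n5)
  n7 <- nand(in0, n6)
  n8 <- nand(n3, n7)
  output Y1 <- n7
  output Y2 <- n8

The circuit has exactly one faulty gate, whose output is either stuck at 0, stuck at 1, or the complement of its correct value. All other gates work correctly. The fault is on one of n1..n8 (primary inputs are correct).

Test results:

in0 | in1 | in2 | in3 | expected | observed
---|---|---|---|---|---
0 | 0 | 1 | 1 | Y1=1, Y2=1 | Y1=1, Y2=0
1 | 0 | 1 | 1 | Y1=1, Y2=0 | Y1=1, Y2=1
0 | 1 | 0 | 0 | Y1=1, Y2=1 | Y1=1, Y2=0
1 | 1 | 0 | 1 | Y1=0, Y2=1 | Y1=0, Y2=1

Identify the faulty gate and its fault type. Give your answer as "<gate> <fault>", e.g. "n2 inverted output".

n3 inverted output

Fault-free values for test 1 (in0=0, in1=0, in2=1, in3=1): n1=0, n2=0, n3=0, n4=0, n5=1, n6=0, n7=1, n8=1, giving Y1=1, Y2=1. Observed Y1=1, Y2=0.
Test 1: faults giving observed Y1=1, Y2=0 are {n1 stuck-at-1, n1 inverted output, n2 stuck-at-1, n2 inverted output, n3 stuck-at-1, n3 inverted output, n8 stuck-at-0, n8 inverted output}.
Test 2 (in0=1, in1=0, in2=1, in3=1): fault-free n1=1, n2=1, n3=1, n4=1, n5=1, n6=0, n7=1, n8=0 → Y1=1, Y2=0; observed Y1=1, Y2=1. Eliminates n1 stuck-at-1, n2 stuck-at-1, n3 stuck-at-1, n8 stuck-at-0.
Test 3 (in0=0, in1=1, in2=0, in3=0): fault-free n1=1, n2=0, n3=0, n4=0, n5=0, n6=1, n7=1, n8=1 → Y1=1, Y2=1; observed Y1=1, Y2=0. Eliminates n1 inverted output, n2 inverted output.
Test 4 (in0=1, in1=1, in2=0, in3=1): fault-free n1=0, n2=0, n3=0, n4=1, n5=1, n6=1, n7=0, n8=1 → Y1=0, Y2=1; observed Y1=0, Y2=1. Eliminates n8 inverted output.
Only n3 inverted output is consistent with every test.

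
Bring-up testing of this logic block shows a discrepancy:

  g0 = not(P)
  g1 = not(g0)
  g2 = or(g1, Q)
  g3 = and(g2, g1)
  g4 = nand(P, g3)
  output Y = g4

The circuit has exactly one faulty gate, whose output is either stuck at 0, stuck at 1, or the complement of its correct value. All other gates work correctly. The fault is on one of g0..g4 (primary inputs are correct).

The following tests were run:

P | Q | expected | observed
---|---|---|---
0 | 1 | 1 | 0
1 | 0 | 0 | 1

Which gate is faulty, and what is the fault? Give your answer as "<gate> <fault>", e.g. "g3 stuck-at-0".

Fault-free values for test 1 (P=0, Q=1): g0=1, g1=0, g2=1, g3=0, g4=1, giving Y=1. Observed 0.
Test 1: faults giving observed 0 are {g4 stuck-at-0, g4 inverted output}.
Test 2 (P=1, Q=0): fault-free g0=0, g1=1, g2=1, g3=1, g4=0 → 0; observed 1. Eliminates g4 stuck-at-0.
Only g4 inverted output is consistent with every test.

g4 inverted output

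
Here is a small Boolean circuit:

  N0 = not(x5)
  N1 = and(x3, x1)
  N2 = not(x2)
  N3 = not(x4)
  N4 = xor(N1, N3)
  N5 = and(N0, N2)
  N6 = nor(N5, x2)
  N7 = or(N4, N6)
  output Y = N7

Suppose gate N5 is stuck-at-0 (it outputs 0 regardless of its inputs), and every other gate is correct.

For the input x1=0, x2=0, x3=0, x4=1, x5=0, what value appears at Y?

1

Propagate with N5 forced: N0=1, N1=0, N2=1, N3=0, N4=0, N5=0 [stuck-at-0], N6=1, N7=1.
So Y = 1. (Without the fault it would be 0.)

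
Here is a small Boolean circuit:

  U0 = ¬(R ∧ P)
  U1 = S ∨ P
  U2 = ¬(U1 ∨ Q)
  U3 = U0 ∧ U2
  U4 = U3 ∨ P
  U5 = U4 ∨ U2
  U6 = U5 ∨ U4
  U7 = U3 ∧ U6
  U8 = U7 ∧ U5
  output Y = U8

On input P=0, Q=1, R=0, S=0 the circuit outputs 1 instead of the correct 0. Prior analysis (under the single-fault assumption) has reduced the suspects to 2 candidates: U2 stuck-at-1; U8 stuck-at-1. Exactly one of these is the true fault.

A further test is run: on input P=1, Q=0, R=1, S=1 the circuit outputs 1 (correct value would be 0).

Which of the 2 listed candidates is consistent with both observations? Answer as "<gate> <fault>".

U8 stuck-at-1

Evaluate each candidate on input P=1, Q=0, R=1, S=1:
  U2 stuck-at-1: U0=0, U1=1, U2=1 [stuck-at-1], U3=0, U4=1, U5=1, U6=1, U7=0, U8=0 → 0 — eliminated
  U8 stuck-at-1: U0=0, U1=1, U2=0, U3=0, U4=1, U5=1, U6=1, U7=0, U8=1 [stuck-at-1] → 1 — matches
Only U8 stuck-at-1 reproduces the observed 1.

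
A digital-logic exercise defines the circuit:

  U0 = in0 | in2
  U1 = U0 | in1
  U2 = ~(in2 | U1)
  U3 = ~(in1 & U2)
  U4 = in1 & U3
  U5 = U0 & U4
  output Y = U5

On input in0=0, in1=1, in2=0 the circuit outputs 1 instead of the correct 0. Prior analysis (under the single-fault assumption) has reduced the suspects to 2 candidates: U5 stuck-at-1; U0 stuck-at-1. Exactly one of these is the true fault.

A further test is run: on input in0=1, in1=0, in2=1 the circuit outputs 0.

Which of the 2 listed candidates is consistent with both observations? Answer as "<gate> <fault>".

U0 stuck-at-1

Evaluate each candidate on input in0=1, in1=0, in2=1:
  U5 stuck-at-1: U0=1, U1=1, U2=0, U3=1, U4=0, U5=1 [stuck-at-1] → 1 — eliminated
  U0 stuck-at-1: U0=1 [stuck-at-1], U1=1, U2=0, U3=1, U4=0, U5=0 → 0 — matches
Only U0 stuck-at-1 reproduces the observed 0.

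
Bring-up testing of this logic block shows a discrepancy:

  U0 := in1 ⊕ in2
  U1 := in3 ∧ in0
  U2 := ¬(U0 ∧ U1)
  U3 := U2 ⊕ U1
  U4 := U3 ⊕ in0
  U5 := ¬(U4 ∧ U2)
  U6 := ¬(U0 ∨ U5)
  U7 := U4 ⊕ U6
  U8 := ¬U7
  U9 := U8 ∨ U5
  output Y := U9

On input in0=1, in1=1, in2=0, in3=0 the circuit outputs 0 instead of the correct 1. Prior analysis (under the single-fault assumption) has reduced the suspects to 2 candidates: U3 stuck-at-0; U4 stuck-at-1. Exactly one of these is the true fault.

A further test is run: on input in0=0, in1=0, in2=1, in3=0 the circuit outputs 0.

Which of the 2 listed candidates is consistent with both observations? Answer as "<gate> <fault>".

Evaluate each candidate on input in0=0, in1=0, in2=1, in3=0:
  U3 stuck-at-0: U0=1, U1=0, U2=1, U3=0 [stuck-at-0], U4=0, U5=1, U6=0, U7=0, U8=1, U9=1 → 1 — eliminated
  U4 stuck-at-1: U0=1, U1=0, U2=1, U3=1, U4=1 [stuck-at-1], U5=0, U6=0, U7=1, U8=0, U9=0 → 0 — matches
Only U4 stuck-at-1 reproduces the observed 0.

U4 stuck-at-1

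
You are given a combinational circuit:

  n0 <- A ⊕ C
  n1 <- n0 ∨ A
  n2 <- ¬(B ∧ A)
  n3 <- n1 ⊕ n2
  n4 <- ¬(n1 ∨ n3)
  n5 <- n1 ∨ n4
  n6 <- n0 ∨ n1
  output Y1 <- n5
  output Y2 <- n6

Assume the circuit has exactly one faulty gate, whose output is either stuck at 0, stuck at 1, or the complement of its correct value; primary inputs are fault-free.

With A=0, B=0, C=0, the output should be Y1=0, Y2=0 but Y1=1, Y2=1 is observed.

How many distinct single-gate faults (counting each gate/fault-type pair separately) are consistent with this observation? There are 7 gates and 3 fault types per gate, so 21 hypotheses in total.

4

Fault-free: n0=0, n1=0, n2=1, n3=1, n4=0, n5=0, n6=0 → Y1=0, Y2=0. Observed Y1=1, Y2=1.
  n0: stuck-at-1, inverted output ✓; others ✗
  n1: stuck-at-1, inverted output ✓; others ✗
  n2: none of the 3 fault types match ✗
  n3: none of the 3 fault types match ✗
  n4: none of the 3 fault types match ✗
  n5: none of the 3 fault types match ✗
  n6: none of the 3 fault types match ✗
Consistent faults: {n0 stuck-at-1, n0 inverted output, n1 stuck-at-1, n1 inverted output} — 4 in all.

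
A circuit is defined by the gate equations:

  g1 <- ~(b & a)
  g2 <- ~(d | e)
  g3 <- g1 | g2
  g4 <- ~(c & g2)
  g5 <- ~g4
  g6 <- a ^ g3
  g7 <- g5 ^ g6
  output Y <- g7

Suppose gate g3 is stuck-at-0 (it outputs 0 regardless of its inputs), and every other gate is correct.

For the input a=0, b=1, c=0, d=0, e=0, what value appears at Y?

Propagate with g3 forced: g1=1, g2=1, g3=0 [stuck-at-0], g4=1, g5=0, g6=0, g7=0.
So Y = 0. (Without the fault it would be 1.)

0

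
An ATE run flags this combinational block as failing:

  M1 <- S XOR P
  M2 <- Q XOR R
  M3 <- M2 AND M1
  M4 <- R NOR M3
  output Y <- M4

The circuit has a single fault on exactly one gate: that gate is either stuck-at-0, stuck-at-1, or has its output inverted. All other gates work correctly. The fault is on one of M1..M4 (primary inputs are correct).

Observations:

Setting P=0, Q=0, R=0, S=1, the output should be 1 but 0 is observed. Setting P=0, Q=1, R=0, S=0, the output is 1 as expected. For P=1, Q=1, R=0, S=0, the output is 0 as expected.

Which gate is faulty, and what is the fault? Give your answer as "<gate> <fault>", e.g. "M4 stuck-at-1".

Fault-free values for test 1 (P=0, Q=0, R=0, S=1): M1=1, M2=0, M3=0, M4=1, giving Y=1. Observed 0.
Test 1: faults giving observed 0 are {M2 stuck-at-1, M2 inverted output, M3 stuck-at-1, M3 inverted output, M4 stuck-at-0, M4 inverted output}.
Test 2 (P=0, Q=1, R=0, S=0): fault-free M1=0, M2=1, M3=0, M4=1 → 1; observed 1. Eliminates M3 stuck-at-1, M3 inverted output, M4 stuck-at-0, M4 inverted output.
Test 3 (P=1, Q=1, R=0, S=0): fault-free M1=1, M2=1, M3=1, M4=0 → 0; observed 0. Eliminates M2 inverted output.
Only M2 stuck-at-1 is consistent with every test.

M2 stuck-at-1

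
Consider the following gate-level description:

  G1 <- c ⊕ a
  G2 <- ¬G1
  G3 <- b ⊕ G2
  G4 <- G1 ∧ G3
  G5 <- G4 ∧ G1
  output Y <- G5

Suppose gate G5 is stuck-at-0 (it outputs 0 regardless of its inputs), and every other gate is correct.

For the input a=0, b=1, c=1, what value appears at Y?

Propagate with G5 forced: G1=1, G2=0, G3=1, G4=1, G5=0 [stuck-at-0].
So Y = 0. (Without the fault it would be 1.)

0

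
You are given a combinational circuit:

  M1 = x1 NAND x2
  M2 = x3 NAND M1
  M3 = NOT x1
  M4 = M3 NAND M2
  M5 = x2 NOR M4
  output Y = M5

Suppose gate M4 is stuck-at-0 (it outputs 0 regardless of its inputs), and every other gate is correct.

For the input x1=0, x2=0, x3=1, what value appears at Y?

Propagate with M4 forced: M1=1, M2=0, M3=1, M4=0 [stuck-at-0], M5=1.
So Y = 1. (Without the fault it would be 0.)

1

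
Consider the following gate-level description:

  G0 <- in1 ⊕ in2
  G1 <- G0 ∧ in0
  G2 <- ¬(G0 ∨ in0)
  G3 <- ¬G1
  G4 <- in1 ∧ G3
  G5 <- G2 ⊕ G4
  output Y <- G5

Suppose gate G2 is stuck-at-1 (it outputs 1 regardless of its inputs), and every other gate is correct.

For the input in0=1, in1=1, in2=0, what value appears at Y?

1

Propagate with G2 forced: G0=1, G1=1, G2=1 [stuck-at-1], G3=0, G4=0, G5=1.
So Y = 1. (Without the fault it would be 0.)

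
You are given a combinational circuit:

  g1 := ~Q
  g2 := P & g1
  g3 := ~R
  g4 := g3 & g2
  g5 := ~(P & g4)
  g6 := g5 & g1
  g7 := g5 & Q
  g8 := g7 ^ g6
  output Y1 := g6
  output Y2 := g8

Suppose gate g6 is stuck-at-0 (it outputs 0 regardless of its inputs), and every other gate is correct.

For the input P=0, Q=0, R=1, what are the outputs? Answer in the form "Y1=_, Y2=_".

Propagate with g6 forced: g1=1, g2=0, g3=0, g4=0, g5=1, g6=0 [stuck-at-0], g7=0, g8=0.
So the outputs are Y1=0, Y2=0. (Without the fault they would be Y1=1, Y2=1.)

Y1=0, Y2=0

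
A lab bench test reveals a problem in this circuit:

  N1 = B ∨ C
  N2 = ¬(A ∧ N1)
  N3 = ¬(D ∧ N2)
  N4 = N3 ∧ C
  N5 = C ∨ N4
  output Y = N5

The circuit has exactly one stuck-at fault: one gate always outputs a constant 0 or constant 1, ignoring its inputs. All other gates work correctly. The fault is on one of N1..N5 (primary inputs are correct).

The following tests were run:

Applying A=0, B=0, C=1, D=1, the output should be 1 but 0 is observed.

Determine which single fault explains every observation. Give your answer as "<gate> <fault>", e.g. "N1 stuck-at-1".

Fault-free values for test 1 (A=0, B=0, C=1, D=1): N1=1, N2=1, N3=0, N4=0, N5=1, giving Y=1. Observed 0.
Test 1: faults giving observed 0 are {N5 stuck-at-0}.
Only N5 stuck-at-0 is consistent with every test.

N5 stuck-at-0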